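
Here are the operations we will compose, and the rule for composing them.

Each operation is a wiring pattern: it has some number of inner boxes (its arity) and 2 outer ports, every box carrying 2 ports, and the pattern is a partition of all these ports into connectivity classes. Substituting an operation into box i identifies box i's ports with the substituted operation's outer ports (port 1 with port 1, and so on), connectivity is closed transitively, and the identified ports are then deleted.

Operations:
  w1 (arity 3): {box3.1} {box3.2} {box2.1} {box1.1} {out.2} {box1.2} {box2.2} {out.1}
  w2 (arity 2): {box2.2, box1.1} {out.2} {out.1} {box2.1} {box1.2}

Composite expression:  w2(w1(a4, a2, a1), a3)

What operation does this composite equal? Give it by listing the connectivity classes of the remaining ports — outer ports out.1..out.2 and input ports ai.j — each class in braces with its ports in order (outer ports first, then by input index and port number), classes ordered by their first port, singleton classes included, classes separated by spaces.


{out.1} {out.2} {a1.1} {a1.2} {a2.1} {a2.2} {a3.1} {a3.2} {a4.1} {a4.2}

After gluing at w2, chains via deleted ports link the a-ports.
composing w1 on (a4, a2, a1), with out.j its own outer ports: {out.1} {out.2} {a1.1} {a1.2} {a2.1} {a2.2} {a4.1} {a4.2}
composing w2 on (a4, a2, a1, a3), with out.j its own outer ports: {out.1} {out.2} {a1.1} {a1.2} {a2.1} {a2.2} {a3.1} {a3.2} {a4.1} {a4.2}


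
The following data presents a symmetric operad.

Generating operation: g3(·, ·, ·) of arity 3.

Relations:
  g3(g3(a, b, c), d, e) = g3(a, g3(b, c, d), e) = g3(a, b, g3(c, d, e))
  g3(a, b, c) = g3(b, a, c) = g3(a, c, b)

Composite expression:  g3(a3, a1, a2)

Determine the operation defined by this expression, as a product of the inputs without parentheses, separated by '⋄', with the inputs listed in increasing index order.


a1 ⋄ a2 ⋄ a3

Any arrangement under g3 is one operation, so sort the a-inputs.
g3(a3, a1, a2) linearizes to a3 ⋄ a1 ⋄ a2
putting the inputs in ascending order: a1 ⋄ a2 ⋄ a3


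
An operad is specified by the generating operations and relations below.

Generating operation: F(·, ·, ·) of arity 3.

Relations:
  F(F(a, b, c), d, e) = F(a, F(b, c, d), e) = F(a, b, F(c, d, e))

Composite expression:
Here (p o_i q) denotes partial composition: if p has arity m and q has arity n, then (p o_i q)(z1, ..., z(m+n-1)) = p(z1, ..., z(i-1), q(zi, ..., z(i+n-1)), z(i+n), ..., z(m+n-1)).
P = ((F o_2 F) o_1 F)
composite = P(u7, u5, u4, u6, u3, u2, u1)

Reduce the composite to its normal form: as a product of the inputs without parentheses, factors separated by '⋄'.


The F-tree's shape is irrelevant; the u-reading-order decides.
F(u7, u5, u4) reduces to u7 ⋄ u5 ⋄ u4
F(u6, u3, u2) reduces to u6 ⋄ u3 ⋄ u2
F(F(u7, u5, u4), F(u6, u3, u2), u1) reduces to u7 ⋄ u5 ⋄ u4 ⋄ u6 ⋄ u3 ⋄ u2 ⋄ u1

u7 ⋄ u5 ⋄ u4 ⋄ u6 ⋄ u3 ⋄ u2 ⋄ u1


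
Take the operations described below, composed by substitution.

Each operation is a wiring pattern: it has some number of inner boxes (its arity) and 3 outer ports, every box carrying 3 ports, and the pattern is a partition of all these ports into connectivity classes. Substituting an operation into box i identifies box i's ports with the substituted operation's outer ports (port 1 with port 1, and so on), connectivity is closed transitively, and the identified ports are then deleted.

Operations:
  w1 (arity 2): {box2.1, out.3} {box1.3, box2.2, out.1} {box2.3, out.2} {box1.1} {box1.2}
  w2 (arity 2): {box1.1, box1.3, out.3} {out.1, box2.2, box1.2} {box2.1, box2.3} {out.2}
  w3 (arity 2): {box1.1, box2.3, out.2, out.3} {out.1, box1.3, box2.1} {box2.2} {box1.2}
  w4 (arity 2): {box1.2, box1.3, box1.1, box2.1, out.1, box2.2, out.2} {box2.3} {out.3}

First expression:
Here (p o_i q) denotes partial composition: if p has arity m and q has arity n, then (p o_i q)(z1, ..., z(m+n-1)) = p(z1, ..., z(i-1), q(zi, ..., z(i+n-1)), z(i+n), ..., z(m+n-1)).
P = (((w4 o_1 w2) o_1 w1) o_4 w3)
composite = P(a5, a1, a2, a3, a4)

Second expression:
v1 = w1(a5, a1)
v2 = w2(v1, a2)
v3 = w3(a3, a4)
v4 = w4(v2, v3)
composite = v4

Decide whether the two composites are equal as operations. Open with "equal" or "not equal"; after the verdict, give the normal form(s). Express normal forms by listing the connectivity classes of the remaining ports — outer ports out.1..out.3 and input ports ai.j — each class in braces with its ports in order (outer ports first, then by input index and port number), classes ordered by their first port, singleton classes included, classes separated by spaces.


equal — both sides give {out.1, out.2, a1.1, a1.2, a1.3, a2.2, a3.1, a3.3, a4.1, a4.3, a5.3} {out.3} {a2.1, a2.3} {a3.2} {a4.2} {a5.1} {a5.2}

The first expression, normalized: {out.1, out.2, a1.1, a1.2, a1.3, a2.2, a3.1, a3.3, a4.1, a4.3, a5.3} {out.3} {a2.1, a2.3} {a3.2} {a4.2} {a5.1} {a5.2}
The second expression, normalized: {out.1, out.2, a1.1, a1.2, a1.3, a2.2, a3.1, a3.3, a4.1, a4.3, a5.3} {out.3} {a2.1, a2.3} {a3.2} {a4.2} {a5.1} {a5.2}
Same normal form: equal.


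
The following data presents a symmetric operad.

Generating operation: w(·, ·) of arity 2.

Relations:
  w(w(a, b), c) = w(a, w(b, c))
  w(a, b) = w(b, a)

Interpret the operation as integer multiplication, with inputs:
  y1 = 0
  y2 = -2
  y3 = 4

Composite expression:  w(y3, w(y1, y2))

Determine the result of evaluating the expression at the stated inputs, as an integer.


0

w(y1, y2) = 0
w(y3, w(y1, y2)) = 0


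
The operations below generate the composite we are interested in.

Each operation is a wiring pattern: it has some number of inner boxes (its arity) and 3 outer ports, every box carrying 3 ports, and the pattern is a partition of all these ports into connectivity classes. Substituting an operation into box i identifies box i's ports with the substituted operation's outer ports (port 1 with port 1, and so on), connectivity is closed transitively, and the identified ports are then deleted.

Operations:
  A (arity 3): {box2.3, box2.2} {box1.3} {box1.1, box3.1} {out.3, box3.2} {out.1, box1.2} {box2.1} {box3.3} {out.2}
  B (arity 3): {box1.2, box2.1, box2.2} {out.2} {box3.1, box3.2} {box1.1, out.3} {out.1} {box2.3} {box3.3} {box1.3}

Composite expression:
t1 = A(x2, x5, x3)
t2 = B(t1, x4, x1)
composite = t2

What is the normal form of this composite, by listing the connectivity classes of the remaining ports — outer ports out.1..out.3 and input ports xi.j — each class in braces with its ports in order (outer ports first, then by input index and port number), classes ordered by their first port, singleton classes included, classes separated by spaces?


After gluing at B, chains via deleted ports link the x-ports.
the subtree at A composes to {out.1, x2.2} {out.2} {out.3, x3.2} {x2.1, x3.1} {x2.3} {x3.3} {x5.1} {x5.2, x5.3} on (x2, x5, x3); out.j = own outer ports
the subtree at B composes to {out.1} {out.2} {out.3, x2.2} {x1.1, x1.2} {x1.3} {x2.1, x3.1} {x2.3} {x3.2} {x3.3} {x4.1, x4.2} {x4.3} {x5.1} {x5.2, x5.3} on (x2, x5, x3, x4, x1); out.j = own outer ports

{out.1} {out.2} {out.3, x2.2} {x1.1, x1.2} {x1.3} {x2.1, x3.1} {x2.3} {x3.2} {x3.3} {x4.1, x4.2} {x4.3} {x5.1} {x5.2, x5.3}


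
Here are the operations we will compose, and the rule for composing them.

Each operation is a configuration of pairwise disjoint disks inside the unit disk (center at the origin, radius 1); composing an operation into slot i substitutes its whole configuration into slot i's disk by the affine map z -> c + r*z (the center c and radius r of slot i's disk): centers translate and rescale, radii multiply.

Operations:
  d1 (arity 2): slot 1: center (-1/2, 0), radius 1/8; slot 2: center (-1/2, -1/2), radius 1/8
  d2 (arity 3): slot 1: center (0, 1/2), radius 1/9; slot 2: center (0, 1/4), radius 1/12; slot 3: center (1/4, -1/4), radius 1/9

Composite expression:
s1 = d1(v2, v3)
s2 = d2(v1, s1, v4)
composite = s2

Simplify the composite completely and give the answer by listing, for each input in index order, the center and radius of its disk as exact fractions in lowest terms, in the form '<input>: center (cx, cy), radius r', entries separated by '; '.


Only the slot chain above each v matters under d2; compose those maps.
input v1: applying the 1 nested substitution gives center (0, 1/2), radius 1/9
input v2: applying the 2 nested substitutions gives center (-1/24, 1/4), radius 1/96
input v3: applying the 2 nested substitutions gives center (-1/24, 5/24), radius 1/96
input v4: applying the 1 nested substitution gives center (1/4, -1/4), radius 1/9

v1: center (0, 1/2), radius 1/9; v2: center (-1/24, 1/4), radius 1/96; v3: center (-1/24, 5/24), radius 1/96; v4: center (1/4, -1/4), radius 1/9


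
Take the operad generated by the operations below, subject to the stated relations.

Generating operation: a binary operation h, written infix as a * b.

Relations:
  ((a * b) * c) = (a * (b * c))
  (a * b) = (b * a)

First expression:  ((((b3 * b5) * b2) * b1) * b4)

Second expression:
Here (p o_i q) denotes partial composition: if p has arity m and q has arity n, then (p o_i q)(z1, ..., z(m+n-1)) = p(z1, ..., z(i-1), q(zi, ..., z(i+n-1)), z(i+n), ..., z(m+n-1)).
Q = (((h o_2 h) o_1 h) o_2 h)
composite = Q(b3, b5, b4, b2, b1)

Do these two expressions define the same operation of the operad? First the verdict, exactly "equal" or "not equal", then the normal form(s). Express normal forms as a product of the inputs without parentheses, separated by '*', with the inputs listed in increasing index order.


equal — both sides give b1 * b2 * b3 * b4 * b5

The first composite normalizes to b1 * b2 * b3 * b4 * b5
The second composite normalizes to b1 * b2 * b3 * b4 * b5
The forms coincide; equal.


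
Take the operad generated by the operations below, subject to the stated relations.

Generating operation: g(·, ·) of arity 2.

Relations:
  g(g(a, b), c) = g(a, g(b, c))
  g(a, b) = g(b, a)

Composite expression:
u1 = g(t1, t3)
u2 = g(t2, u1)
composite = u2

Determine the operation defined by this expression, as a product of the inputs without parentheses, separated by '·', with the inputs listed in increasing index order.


t1 · t2 · t3


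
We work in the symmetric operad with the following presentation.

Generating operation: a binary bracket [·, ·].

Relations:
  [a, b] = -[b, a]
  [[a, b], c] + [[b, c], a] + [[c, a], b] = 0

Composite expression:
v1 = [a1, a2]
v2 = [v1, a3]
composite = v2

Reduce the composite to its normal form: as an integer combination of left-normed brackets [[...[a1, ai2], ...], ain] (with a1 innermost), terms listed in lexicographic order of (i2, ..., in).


A multilinear Lie element is pinned by a1-initial words (a1 innermost).
Composite bracket: [[a1, a2], a3]
Full expansion: 4 signed words from ab - ba (2^2 = 4).
Collect the words opening with a1:
  word a1a2a3 has sign +1, contributing +[[a1, a2], a3]

[[a1, a2], a3]


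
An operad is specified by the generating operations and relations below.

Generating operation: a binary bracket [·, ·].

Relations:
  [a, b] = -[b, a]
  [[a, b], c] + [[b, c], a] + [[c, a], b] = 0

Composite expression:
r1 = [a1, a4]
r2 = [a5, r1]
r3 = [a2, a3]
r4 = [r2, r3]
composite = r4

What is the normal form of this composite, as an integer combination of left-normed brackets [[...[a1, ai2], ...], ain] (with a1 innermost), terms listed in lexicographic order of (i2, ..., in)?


Skip Jacobi rewriting: expand, keep a1-initial words, read off terms.
Composite bracket: [[a5, [a1, a4]], [a2, a3]]
Each bracket splits as ab - ba, giving 16 signed words (2^4 = 16).
Coefficients come from the a1-initial words:
  sign of a1a4a5a2a3 is -1, so it contributes -[[[[a1, a4], a5], a2], a3]
  sign of a1a4a5a3a2 is +1, so it contributes +[[[[a1, a4], a5], a3], a2]

-[[[[a1, a4], a5], a2], a3] + [[[[a1, a4], a5], a3], a2]


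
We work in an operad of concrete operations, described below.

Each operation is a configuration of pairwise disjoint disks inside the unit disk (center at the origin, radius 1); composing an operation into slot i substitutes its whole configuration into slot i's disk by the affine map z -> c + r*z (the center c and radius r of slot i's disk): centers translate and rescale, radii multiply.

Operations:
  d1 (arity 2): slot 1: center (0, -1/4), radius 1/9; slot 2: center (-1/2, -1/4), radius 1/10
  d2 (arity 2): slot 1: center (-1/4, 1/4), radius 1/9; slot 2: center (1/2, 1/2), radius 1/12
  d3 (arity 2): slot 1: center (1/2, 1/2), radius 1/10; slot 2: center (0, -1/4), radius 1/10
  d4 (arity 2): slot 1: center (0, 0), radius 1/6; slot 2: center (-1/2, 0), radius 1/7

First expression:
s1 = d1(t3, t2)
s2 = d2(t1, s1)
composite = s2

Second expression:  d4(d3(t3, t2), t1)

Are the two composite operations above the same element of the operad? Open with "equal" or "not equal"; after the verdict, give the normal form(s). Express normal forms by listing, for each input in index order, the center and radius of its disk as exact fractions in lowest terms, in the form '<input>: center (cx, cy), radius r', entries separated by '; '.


not equal; first: t1: center (-1/4, 1/4), radius 1/9; t2: center (11/24, 23/48), radius 1/120; t3: center (1/2, 23/48), radius 1/108; second: t1: center (-1/2, 0), radius 1/7; t2: center (0, -1/24), radius 1/60; t3: center (1/12, 1/12), radius 1/60

Normal form of the first expression: t1: center (-1/4, 1/4), radius 1/9; t2: center (11/24, 23/48), radius 1/120; t3: center (1/2, 23/48), radius 1/108
Normal form of the second expression: t1: center (-1/2, 0), radius 1/7; t2: center (0, -1/24), radius 1/60; t3: center (1/12, 1/12), radius 1/60
No match — not equal.


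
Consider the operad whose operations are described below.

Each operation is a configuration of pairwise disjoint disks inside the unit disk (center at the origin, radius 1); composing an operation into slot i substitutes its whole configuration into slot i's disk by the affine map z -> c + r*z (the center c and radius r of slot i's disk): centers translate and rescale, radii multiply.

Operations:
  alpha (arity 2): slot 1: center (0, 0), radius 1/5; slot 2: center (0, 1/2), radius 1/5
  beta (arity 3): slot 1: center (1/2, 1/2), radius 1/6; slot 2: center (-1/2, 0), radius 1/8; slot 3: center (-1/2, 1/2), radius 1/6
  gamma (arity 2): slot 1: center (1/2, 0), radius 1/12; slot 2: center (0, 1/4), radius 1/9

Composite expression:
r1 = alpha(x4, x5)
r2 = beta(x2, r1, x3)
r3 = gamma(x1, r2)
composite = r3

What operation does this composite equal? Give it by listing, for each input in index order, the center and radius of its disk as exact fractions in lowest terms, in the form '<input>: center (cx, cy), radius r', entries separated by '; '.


x1: center (1/2, 0), radius 1/12; x2: center (1/18, 11/36), radius 1/54; x3: center (-1/18, 11/36), radius 1/54; x4: center (-1/18, 1/4), radius 1/360; x5: center (-1/18, 37/144), radius 1/360

Nesting under gamma composes maps z -> c + r*z down each x-path.
x1 passes through 1 substitution, ending at center (1/2, 0), radius 1/12
x2 passes through 2 substitutions, ending at center (1/18, 11/36), radius 1/54
x4 passes through 3 substitutions, ending at center (-1/18, 1/4), radius 1/360
x5 passes through 3 substitutions, ending at center (-1/18, 37/144), radius 1/360
x3 passes through 2 substitutions, ending at center (-1/18, 11/36), radius 1/54


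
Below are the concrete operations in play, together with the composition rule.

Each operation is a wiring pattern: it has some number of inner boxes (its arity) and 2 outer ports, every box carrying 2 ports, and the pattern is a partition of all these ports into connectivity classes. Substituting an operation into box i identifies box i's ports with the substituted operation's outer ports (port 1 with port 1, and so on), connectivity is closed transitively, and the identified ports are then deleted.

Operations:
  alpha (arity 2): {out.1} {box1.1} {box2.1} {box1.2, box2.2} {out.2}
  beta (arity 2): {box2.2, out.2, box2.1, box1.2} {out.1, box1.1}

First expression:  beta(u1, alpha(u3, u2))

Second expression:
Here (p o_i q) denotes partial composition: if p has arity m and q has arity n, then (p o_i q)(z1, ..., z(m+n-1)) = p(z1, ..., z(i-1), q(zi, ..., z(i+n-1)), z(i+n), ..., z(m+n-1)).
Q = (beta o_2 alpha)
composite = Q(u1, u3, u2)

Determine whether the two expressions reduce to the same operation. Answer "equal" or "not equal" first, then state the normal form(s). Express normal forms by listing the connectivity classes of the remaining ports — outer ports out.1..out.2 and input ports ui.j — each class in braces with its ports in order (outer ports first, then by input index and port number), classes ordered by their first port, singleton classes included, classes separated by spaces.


equal — both sides give {out.1, u1.1} {out.2, u1.2} {u2.1} {u2.2, u3.2} {u3.1}

Normal form of the first expression: {out.1, u1.1} {out.2, u1.2} {u2.1} {u2.2, u3.2} {u3.1}
Normal form of the second expression: {out.1, u1.1} {out.2, u1.2} {u2.1} {u2.2, u3.2} {u3.1}
One common form — equal.


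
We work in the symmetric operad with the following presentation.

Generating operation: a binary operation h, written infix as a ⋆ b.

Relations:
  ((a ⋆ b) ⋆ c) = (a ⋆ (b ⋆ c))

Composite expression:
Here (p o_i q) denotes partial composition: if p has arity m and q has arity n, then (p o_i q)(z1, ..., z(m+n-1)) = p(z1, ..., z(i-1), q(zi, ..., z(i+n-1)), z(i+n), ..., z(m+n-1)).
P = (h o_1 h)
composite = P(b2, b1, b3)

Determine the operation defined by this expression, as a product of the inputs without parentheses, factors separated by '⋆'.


b2 ⋆ b1 ⋆ b3


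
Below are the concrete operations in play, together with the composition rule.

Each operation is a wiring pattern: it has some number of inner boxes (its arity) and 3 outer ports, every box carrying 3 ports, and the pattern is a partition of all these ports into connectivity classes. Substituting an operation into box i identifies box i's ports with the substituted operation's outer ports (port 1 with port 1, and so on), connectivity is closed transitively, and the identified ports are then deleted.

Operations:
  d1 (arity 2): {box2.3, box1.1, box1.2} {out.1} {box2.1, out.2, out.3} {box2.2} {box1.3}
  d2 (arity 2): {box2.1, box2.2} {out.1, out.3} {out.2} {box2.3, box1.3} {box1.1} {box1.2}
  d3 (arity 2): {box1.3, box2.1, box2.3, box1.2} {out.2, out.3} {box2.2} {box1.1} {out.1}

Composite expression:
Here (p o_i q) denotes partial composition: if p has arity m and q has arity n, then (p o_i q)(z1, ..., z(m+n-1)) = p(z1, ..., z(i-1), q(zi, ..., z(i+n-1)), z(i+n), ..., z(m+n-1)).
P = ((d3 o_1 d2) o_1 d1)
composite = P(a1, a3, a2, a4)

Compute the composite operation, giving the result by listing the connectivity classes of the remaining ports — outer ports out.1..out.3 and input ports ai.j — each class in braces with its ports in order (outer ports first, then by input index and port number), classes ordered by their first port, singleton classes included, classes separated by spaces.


Substituting into d3 glues patterns; closure does the rest.
composing d1 on (a1, a3), with out.j its own outer ports: {out.1} {out.2, out.3, a3.1} {a1.1, a1.2, a3.3} {a1.3} {a3.2}
composing d2 on (a1, a3, a2), with out.j its own outer ports: {out.1, out.3} {out.2} {a1.1, a1.2, a3.3} {a1.3} {a2.1, a2.2} {a2.3, a3.1} {a3.2}
composing d3 on (a1, a3, a2, a4), with out.j its own outer ports: {out.1} {out.2, out.3} {a1.1, a1.2, a3.3} {a1.3} {a2.1, a2.2} {a2.3, a3.1} {a3.2} {a4.1, a4.3} {a4.2}

{out.1} {out.2, out.3} {a1.1, a1.2, a3.3} {a1.3} {a2.1, a2.2} {a2.3, a3.1} {a3.2} {a4.1, a4.3} {a4.2}


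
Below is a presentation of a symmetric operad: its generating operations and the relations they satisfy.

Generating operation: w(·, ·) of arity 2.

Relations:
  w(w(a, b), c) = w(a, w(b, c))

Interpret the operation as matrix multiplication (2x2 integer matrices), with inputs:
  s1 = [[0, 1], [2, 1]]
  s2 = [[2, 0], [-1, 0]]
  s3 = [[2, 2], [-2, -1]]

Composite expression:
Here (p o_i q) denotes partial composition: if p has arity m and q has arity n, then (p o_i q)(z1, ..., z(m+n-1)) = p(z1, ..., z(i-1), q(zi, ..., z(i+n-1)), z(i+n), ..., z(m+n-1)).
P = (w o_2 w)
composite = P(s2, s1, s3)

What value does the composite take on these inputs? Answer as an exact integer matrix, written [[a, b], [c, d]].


[[-4, -2], [2, 1]]

w(s1, s3) = [[-2, -1], [2, 3]]
w(s2, w(s1, s3)) = [[-4, -2], [2, 1]]


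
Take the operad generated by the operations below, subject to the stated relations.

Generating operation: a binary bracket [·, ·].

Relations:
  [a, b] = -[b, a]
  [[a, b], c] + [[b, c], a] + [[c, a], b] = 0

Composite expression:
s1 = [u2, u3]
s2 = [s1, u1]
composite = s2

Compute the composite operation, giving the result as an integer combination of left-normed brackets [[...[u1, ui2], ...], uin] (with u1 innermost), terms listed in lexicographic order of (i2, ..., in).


Antisymmetry and Jacobi reduce to u1-anchored left-normed brackets.
Composite bracket: [[u2, u3], u1]
Expanding via [a, b] = ab - ba: 4 signed words (2^2 = 4).
The u1-initial words carry the normal form:
  sign of u1u2u3 is -1, so it contributes -[[u1, u2], u3]
  sign of u1u3u2 is +1, so it contributes +[[u1, u3], u2]

-[[u1, u2], u3] + [[u1, u3], u2]


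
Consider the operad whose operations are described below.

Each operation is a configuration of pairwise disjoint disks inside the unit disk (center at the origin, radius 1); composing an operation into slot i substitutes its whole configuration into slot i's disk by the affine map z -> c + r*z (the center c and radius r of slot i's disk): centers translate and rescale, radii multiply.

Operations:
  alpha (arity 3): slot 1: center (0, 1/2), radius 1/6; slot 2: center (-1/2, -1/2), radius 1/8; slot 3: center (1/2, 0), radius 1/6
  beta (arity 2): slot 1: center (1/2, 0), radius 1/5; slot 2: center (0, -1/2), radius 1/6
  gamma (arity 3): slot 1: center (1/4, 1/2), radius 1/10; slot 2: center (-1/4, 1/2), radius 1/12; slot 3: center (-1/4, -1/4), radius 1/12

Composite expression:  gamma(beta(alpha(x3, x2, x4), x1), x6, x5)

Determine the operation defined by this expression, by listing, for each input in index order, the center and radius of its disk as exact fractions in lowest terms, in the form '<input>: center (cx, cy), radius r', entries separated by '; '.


x1: center (1/4, 9/20), radius 1/60; x2: center (29/100, 49/100), radius 1/400; x3: center (3/10, 51/100), radius 1/300; x4: center (31/100, 1/2), radius 1/300; x5: center (-1/4, -1/4), radius 1/12; x6: center (-1/4, 1/2), radius 1/12

Each x-disk chains the slot maps above it in gamma; radii multiply.
x3: after 3 affine steps, its disk has center (3/10, 51/100), radius 1/300
x2: after 3 affine steps, its disk has center (29/100, 49/100), radius 1/400
x4: after 3 affine steps, its disk has center (31/100, 1/2), radius 1/300
x1: after 2 affine steps, its disk has center (1/4, 9/20), radius 1/60
x6: after 1 affine step, its disk has center (-1/4, 1/2), radius 1/12
x5: after 1 affine step, its disk has center (-1/4, -1/4), radius 1/12


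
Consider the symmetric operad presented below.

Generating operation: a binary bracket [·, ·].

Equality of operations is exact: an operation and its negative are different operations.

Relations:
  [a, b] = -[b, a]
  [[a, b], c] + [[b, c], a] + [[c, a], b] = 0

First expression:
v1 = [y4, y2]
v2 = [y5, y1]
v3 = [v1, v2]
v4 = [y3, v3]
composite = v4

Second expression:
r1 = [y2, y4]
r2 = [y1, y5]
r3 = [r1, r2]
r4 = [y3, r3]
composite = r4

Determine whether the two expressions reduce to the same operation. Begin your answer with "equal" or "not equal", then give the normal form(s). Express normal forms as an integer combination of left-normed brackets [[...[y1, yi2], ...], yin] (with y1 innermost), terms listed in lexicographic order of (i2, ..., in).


equal — both sides give [[[[y1, y5], y2], y4], y3] - [[[[y1, y5], y4], y2], y3]

Normal form of the first expression: [[[[y1, y5], y2], y4], y3] - [[[[y1, y5], y4], y2], y3]
Normal form of the second expression: [[[[y1, y5], y2], y4], y3] - [[[[y1, y5], y4], y2], y3]
One common form — equal.


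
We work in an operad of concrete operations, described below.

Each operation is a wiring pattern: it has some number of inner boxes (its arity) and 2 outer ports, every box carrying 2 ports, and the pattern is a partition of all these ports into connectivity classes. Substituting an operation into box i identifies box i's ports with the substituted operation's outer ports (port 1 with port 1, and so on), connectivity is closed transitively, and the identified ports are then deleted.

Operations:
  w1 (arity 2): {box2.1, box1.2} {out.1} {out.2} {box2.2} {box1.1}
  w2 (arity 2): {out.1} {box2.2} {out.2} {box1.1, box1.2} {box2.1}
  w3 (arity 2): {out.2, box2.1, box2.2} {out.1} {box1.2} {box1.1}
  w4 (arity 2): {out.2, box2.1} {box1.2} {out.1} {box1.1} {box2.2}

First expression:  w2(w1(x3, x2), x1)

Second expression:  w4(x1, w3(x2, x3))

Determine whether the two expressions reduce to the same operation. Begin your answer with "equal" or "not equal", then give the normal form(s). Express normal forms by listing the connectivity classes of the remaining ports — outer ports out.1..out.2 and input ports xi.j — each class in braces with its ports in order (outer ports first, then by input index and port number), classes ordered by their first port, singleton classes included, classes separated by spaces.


not equal: they reduce to {out.1} {out.2} {x1.1} {x1.2} {x2.1, x3.2} {x2.2} {x3.1} and {out.1} {out.2} {x1.1} {x1.2} {x2.1} {x2.2} {x3.1, x3.2}

The first expression reduces to {out.1} {out.2} {x1.1} {x1.2} {x2.1, x3.2} {x2.2} {x3.1}
The second expression reduces to {out.1} {out.2} {x1.1} {x1.2} {x2.1} {x2.2} {x3.1, x3.2}
Different reductions; not equal.


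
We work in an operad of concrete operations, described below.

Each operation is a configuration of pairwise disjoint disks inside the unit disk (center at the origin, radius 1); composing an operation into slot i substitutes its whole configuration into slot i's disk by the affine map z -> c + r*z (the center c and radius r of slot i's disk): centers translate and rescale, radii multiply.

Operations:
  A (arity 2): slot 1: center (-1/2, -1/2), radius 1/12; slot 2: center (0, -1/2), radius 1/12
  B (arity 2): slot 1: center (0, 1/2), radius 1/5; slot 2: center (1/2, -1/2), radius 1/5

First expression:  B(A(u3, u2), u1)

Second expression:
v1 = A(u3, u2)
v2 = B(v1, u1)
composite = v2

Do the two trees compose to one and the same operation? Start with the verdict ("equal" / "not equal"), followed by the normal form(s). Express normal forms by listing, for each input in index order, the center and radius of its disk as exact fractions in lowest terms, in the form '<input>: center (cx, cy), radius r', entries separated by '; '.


The first composite normalizes to u1: center (1/2, -1/2), radius 1/5; u2: center (0, 2/5), radius 1/60; u3: center (-1/10, 2/5), radius 1/60
The second composite normalizes to u1: center (1/2, -1/2), radius 1/5; u2: center (0, 2/5), radius 1/60; u3: center (-1/10, 2/5), radius 1/60
Both agree, so they are equal.

equal: each reduces to u1: center (1/2, -1/2), radius 1/5; u2: center (0, 2/5), radius 1/60; u3: center (-1/10, 2/5), radius 1/60


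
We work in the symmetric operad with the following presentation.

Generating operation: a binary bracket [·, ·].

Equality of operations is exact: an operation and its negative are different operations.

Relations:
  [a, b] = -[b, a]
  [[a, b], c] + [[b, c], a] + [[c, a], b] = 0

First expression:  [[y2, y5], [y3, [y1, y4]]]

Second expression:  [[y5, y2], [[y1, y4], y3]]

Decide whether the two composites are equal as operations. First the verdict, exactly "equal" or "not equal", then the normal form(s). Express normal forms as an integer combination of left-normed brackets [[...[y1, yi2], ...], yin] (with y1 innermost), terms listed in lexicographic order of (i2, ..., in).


equal — both sides give [[[[y1, y4], y3], y2], y5] - [[[[y1, y4], y3], y5], y2]

Normal form of the first expression: [[[[y1, y4], y3], y2], y5] - [[[[y1, y4], y3], y5], y2]
Normal form of the second expression: [[[[y1, y4], y3], y2], y5] - [[[[y1, y4], y3], y5], y2]
Identical normal forms: equal.


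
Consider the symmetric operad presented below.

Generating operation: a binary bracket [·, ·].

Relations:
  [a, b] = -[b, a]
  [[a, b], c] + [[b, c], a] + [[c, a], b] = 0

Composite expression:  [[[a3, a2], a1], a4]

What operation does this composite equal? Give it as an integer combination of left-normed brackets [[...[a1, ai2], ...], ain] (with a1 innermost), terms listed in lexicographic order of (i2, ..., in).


[[[a1, a2], a3], a4] - [[[a1, a3], a2], a4]

Skip Jacobi rewriting: expand, keep a1-initial words, read off terms.
Composite bracket: [[[a3, a2], a1], a4]
The bracket unfolds into 8 signed words via [a, b] = ab - ba (2^3 = 8).
The a1-initial words carry the normal form:
  the word a1a2a3a4 carries sign +1 and contributes +[[[a1, a2], a3], a4]
  the word a1a3a2a4 carries sign -1 and contributes -[[[a1, a3], a2], a4]


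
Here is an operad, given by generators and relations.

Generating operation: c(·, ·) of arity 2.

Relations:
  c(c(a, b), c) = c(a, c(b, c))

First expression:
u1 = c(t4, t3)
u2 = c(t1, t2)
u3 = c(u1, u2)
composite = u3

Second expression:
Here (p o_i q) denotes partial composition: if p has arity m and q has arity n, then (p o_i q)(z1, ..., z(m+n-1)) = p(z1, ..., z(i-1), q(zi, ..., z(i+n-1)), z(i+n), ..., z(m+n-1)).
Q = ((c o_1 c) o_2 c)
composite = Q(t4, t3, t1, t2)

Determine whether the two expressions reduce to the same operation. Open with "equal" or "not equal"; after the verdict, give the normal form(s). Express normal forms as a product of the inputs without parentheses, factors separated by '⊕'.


equal — both sides give t4 ⊕ t3 ⊕ t1 ⊕ t2

In normal form, the first expression is t4 ⊕ t3 ⊕ t1 ⊕ t2
In normal form, the second expression is t4 ⊕ t3 ⊕ t1 ⊕ t2
Both agree, so they are equal.


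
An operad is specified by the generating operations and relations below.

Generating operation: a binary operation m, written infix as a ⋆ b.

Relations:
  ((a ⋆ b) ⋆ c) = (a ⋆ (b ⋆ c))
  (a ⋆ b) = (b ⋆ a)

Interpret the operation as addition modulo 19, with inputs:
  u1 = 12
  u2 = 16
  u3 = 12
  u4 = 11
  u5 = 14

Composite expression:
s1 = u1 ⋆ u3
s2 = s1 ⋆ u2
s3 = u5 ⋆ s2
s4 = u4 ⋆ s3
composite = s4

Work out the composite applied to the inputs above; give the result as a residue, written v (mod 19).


(u1 ⋆ u3) = 5
((u1 ⋆ u3) ⋆ u2) = 2
(u5 ⋆ ((u1 ⋆ u3) ⋆ u2)) = 16
(u4 ⋆ (u5 ⋆ ((u1 ⋆ u3) ⋆ u2))) = 8

8 (mod 19)


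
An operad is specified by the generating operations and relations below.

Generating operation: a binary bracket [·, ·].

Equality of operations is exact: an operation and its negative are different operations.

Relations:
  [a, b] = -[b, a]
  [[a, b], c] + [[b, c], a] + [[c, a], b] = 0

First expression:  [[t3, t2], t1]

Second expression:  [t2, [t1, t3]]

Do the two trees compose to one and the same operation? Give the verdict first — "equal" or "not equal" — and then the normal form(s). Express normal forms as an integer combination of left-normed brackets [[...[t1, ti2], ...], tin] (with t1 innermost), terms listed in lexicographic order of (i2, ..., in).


not equal — first [[t1, t2], t3] - [[t1, t3], t2], second -[[t1, t3], t2]

Normal form of the first expression: [[t1, t2], t3] - [[t1, t3], t2]
Normal form of the second expression: -[[t1, t3], t2]
Distinct normal forms: not equal.


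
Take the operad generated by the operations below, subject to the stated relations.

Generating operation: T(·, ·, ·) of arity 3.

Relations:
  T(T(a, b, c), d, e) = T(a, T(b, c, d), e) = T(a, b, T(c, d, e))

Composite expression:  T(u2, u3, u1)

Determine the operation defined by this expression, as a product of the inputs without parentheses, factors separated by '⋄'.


u2 ⋄ u3 ⋄ u1

Key point: T is associative — brackets drop, the u-order remains.
T(u2, u3, u1) collapses to u2 ⋄ u3 ⋄ u1


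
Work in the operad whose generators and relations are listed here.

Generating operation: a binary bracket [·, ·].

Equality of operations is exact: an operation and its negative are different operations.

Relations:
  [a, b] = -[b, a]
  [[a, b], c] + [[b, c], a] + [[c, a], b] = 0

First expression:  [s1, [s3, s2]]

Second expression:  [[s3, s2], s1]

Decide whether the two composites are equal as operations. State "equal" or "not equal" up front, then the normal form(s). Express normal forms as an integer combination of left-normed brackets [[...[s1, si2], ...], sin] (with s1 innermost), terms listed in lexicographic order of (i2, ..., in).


not equal; the first gives -[[s1, s2], s3] + [[s1, s3], s2] and the second [[s1, s2], s3] - [[s1, s3], s2]

Normal form of the first expression: -[[s1, s2], s3] + [[s1, s3], s2]
Normal form of the second expression: [[s1, s2], s3] - [[s1, s3], s2]
Different reductions; not equal.


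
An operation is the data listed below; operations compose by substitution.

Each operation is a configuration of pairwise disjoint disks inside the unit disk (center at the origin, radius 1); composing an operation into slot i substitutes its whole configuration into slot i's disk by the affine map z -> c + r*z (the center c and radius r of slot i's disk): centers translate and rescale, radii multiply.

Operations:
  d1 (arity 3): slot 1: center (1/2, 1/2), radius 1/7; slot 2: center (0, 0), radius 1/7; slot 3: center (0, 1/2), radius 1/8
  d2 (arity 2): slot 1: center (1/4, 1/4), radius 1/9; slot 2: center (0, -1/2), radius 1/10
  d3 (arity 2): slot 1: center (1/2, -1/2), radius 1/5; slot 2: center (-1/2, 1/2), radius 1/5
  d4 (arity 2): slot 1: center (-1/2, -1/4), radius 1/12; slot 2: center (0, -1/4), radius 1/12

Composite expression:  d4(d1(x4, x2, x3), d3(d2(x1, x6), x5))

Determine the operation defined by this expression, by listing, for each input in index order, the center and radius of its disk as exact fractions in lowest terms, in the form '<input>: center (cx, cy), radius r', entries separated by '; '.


x1: center (11/240, -23/80), radius 1/540; x2: center (-1/2, -1/4), radius 1/84; x3: center (-1/2, -5/24), radius 1/96; x4: center (-11/24, -5/24), radius 1/84; x5: center (-1/24, -5/24), radius 1/60; x6: center (1/24, -3/10), radius 1/600

Nesting under d4 composes maps z -> c + r*z down each x-path.
x4: after 2 affine steps, its disk has center (-11/24, -5/24), radius 1/84
x2: after 2 affine steps, its disk has center (-1/2, -1/4), radius 1/84
x3: after 2 affine steps, its disk has center (-1/2, -5/24), radius 1/96
x1: after 3 affine steps, its disk has center (11/240, -23/80), radius 1/540
x6: after 3 affine steps, its disk has center (1/24, -3/10), radius 1/600
x5: after 2 affine steps, its disk has center (-1/24, -5/24), radius 1/60


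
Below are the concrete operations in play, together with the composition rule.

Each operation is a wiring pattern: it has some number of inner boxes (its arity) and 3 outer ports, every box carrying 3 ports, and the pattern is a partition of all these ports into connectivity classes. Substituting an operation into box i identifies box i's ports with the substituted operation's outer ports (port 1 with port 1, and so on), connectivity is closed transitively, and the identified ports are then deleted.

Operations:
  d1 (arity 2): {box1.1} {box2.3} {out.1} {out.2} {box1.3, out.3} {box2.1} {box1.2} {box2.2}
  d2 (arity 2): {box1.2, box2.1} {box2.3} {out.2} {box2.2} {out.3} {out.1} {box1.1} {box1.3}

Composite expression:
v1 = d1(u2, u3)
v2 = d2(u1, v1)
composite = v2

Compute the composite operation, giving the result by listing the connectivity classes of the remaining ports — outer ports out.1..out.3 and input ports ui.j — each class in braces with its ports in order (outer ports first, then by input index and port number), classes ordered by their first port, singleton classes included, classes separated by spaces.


Reachability decides: close wires over d2-identified ports.
d1 over (u2, u3) gives {out.1} {out.2} {out.3, u2.3} {u2.1} {u2.2} {u3.1} {u3.2} {u3.3}, out.j being that stage's outer ports
d2 over (u1, u2, u3) gives {out.1} {out.2} {out.3} {u1.1} {u1.2} {u1.3} {u2.1} {u2.2} {u2.3} {u3.1} {u3.2} {u3.3}, out.j being that stage's outer ports

{out.1} {out.2} {out.3} {u1.1} {u1.2} {u1.3} {u2.1} {u2.2} {u2.3} {u3.1} {u3.2} {u3.3}


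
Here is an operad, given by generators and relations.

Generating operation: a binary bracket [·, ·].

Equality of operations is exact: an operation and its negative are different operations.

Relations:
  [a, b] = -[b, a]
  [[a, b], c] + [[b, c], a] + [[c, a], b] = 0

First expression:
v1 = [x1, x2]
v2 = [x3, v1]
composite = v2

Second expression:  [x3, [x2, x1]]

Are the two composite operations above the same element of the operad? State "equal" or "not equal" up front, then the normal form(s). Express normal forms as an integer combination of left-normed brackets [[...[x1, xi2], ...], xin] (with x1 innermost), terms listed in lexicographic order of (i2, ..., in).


not equal: they reduce to -[[x1, x2], x3] and [[x1, x2], x3]

The first expression reduces to -[[x1, x2], x3]
The second expression reduces to [[x1, x2], x3]
Different reductions; not equal.


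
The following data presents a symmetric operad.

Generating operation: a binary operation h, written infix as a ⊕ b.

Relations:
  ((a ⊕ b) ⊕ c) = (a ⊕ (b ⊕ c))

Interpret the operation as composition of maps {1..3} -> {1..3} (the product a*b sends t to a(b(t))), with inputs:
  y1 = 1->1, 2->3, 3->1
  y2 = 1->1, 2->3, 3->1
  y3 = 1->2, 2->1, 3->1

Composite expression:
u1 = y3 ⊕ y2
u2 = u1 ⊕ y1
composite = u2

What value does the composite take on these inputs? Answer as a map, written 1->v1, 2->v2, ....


1->2, 2->2, 3->2

(y3 ⊕ y2) = 1->2, 2->1, 3->2
((y3 ⊕ y2) ⊕ y1) = 1->2, 2->2, 3->2


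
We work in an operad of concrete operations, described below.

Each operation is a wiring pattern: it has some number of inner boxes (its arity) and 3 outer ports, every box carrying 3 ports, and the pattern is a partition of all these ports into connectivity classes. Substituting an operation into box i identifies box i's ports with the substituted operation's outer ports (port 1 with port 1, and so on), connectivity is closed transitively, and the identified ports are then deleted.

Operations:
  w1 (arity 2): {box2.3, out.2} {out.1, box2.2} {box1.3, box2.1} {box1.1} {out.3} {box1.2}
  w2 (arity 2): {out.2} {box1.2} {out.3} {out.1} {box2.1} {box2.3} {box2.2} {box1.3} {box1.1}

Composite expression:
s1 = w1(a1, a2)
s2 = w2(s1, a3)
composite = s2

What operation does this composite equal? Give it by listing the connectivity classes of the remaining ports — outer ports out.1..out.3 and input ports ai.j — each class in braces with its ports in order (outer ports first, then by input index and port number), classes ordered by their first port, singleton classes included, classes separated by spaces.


{out.1} {out.2} {out.3} {a1.1} {a1.2} {a1.3, a2.1} {a2.2} {a2.3} {a3.1} {a3.2} {a3.3}

Reachability decides: close wires over w2-identified ports.
after w1, the pattern on (a1, a2) reads {out.1, a2.2} {out.2, a2.3} {out.3} {a1.1} {a1.2} {a1.3, a2.1} (out.j = its outer ports)
after w2, the pattern on (a1, a2, a3) reads {out.1} {out.2} {out.3} {a1.1} {a1.2} {a1.3, a2.1} {a2.2} {a2.3} {a3.1} {a3.2} {a3.3} (out.j = its outer ports)


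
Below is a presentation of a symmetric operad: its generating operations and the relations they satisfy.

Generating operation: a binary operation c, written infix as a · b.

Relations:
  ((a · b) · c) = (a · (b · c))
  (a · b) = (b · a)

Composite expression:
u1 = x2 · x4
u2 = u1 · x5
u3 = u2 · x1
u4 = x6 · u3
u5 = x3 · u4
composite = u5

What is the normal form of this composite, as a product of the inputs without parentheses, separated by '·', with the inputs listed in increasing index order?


x1 · x2 · x3 · x4 · x5 · x6

Shape and order are irrelevant to c; the x-input set decides.
(x2 · x4) flattens to x2 · x4
((x2 · x4) · x5) flattens to x2 · x4 · x5
(((x2 · x4) · x5) · x1) flattens to x2 · x4 · x5 · x1
(x6 · (((x2 · x4) · x5) · x1)) flattens to x6 · x2 · x4 · x5 · x1
(x3 · (x6 · (((x2 · x4) · x5) · x1))) flattens to x3 · x6 · x2 · x4 · x5 · x1
rearranged into index order: x1 · x2 · x3 · x4 · x5 · x6
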